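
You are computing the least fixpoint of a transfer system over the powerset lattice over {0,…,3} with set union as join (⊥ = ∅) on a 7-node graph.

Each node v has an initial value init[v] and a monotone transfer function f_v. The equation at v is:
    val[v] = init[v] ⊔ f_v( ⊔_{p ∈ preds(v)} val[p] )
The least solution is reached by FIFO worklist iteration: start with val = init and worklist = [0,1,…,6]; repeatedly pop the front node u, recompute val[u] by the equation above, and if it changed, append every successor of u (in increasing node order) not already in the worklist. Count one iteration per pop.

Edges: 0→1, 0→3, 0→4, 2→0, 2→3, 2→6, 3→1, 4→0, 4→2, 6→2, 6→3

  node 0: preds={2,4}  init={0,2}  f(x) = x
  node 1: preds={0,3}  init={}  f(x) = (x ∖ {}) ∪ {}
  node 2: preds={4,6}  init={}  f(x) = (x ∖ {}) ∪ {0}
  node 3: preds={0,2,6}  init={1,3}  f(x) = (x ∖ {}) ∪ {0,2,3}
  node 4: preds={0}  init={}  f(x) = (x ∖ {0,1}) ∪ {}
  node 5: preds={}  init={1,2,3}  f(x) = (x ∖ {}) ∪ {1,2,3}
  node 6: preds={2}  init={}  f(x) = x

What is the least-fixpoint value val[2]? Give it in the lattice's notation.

{0,2}

Trace (15 dequeues):
  [1] u=0 | in {} | out {0,2} | ==
  [2] u=1 | in {0,1,2,3} | out {0,1,2,3} | prev {} | push {}
  [3] u=2 | in {} | out {0} | prev {} | push {0}
  [4] u=3 | in {0,2} | out {0,1,2,3} | prev {1,3} | push {1}
  [5] u=4 | in {0,2} | out {2} | prev {} | push {2}
  [6] u=5 | in {} | out {1,2,3} | ==
  [7] u=6 | in {0} | out {0} | prev {} | push {3}
  [8] u=0 | in {0,2} | out {0,2} | ==
  [9] u=1 | in {0,1,2,3} | out {0,1,2,3} | ==
  [10] u=2 | in {0,2} | out {0,2} | prev {0} | push {0,6}
  [11] u=3 | in {0,2} | out {0,1,2,3} | ==
  [12] u=0 | in {0,2} | out {0,2} | ==
  [13] u=6 | in {0,2} | out {0,2} | prev {0} | push {2,3}
  [14] u=2 | in {0,2} | out {0,2} | ==
  [15] u=3 | in {0,2} | out {0,1,2,3} | ==

Converged values:
  [0] {0,2}
  [1] {0,1,2,3}
  [2] {0,2}
  [3] {0,1,2,3}
  [4] {2}
  [5] {1,2,3}
  [6] {0,2}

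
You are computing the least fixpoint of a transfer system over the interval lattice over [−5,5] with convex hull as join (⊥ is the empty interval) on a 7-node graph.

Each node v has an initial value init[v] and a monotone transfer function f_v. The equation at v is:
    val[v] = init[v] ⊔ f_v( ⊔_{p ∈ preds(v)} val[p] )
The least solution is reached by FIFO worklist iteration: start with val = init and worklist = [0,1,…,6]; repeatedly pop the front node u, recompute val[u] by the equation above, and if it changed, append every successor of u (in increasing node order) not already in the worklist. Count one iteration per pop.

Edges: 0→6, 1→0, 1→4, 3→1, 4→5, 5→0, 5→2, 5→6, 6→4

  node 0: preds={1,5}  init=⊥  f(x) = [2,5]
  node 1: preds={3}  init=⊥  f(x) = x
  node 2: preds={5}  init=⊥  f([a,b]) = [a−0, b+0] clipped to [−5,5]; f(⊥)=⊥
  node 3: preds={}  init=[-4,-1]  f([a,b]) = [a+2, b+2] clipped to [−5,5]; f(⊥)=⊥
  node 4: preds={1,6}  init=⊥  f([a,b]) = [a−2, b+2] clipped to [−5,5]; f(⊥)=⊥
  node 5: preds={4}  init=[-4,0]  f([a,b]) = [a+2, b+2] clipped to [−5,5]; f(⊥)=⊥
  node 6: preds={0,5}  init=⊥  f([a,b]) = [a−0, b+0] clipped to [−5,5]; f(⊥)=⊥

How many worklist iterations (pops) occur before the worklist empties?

14

Worklist (14 pops):
  #1 pop 0: in=[-4,0] → [2,5] (was ⊥); enqueue []
  #2 pop 1: in=[-4,-1] → [-4,-1] (was ⊥); enqueue [0]
  #3 pop 2: in=[-4,0] → [-4,0] (was ⊥); enqueue []
  #4 pop 3: in=⊥ → [-4,-1] (no change)
  #5 pop 4: in=[-4,-1] → [-5,1] (was ⊥); enqueue []
  #6 pop 5: in=[-5,1] → [-4,3] (was [-4,0]); enqueue [2]
  #7 pop 6: in=[-4,5] → [-4,5] (was ⊥); enqueue [4]
  #8 pop 0: in=[-4,3] → [2,5] (no change)
  #9 pop 2: in=[-4,3] → [-4,3] (was [-4,0]); enqueue []
  #10 pop 4: in=[-4,5] → [-5,5] (was [-5,1]); enqueue [5]
  #11 pop 5: in=[-5,5] → [-4,5] (was [-4,3]); enqueue [0,2,6]
  #12 pop 0: in=[-4,5] → [2,5] (no change)
  #13 pop 2: in=[-4,5] → [-4,5] (was [-4,3]); enqueue []
  #14 pop 6: in=[-4,5] → [-4,5] (no change)

Fixpoint:
  val[0] = [2,5]
  val[1] = [-4,-1]
  val[2] = [-4,5]
  val[3] = [-4,-1]
  val[4] = [-5,5]
  val[5] = [-4,5]
  val[6] = [-4,5]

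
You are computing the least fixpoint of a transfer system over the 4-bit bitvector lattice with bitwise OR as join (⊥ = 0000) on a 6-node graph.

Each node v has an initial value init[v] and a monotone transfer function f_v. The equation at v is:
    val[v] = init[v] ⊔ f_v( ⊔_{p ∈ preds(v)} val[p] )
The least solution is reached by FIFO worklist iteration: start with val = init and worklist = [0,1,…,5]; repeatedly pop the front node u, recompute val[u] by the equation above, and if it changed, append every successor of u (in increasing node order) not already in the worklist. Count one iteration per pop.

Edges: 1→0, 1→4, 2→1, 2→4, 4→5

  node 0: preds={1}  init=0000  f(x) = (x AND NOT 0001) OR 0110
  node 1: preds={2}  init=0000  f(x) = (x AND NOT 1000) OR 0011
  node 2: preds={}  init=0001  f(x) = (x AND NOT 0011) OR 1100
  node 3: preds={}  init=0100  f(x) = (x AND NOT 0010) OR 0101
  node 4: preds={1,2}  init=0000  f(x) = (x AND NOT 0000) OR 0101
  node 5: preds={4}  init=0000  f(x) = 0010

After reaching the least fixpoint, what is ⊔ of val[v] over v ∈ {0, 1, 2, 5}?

Worklist (10 pops):
  #1 pop 0: in=0000 → 0110 (was 0000); enqueue []
  #2 pop 1: in=0001 → 0011 (was 0000); enqueue [0]
  #3 pop 2: in=0000 → 1101 (was 0001); enqueue [1]
  #4 pop 3: in=0000 → 0101 (was 0100); enqueue []
  #5 pop 4: in=1111 → 1111 (was 0000); enqueue []
  #6 pop 5: in=1111 → 0010 (was 0000); enqueue []
  #7 pop 0: in=0011 → 0110 (no change)
  #8 pop 1: in=1101 → 0111 (was 0011); enqueue [0,4]
  #9 pop 0: in=0111 → 0110 (no change)
  #10 pop 4: in=1111 → 1111 (no change)

Fixpoint:
  val[0] = 0110
  val[1] = 0111
  val[2] = 1101
  val[3] = 0101
  val[4] = 1111
  val[5] = 0010

1111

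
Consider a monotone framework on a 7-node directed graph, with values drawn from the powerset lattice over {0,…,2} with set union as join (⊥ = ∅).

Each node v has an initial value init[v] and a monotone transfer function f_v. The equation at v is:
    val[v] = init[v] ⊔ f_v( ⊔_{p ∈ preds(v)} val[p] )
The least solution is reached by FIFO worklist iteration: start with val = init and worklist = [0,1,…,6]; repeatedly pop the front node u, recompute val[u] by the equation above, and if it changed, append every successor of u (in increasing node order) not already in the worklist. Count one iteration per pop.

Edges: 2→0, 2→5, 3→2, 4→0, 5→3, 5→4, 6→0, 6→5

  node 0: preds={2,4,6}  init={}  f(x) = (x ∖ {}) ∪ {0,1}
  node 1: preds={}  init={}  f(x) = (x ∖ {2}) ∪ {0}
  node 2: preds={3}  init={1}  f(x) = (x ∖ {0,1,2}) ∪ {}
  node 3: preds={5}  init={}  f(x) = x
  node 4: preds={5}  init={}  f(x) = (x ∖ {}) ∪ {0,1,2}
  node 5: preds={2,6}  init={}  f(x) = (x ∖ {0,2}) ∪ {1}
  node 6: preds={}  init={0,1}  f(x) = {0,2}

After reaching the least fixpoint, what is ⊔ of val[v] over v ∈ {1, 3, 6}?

{0,1,2}

Iteration log — 12 steps:
  step 1. node 0  ⊔preds={0,1}  new={0,1}  old={}  +wl: 
  step 2. node 1  ⊔preds={}  new={0}  old={}  +wl: 
  step 3. node 2  ⊔preds={}  new={1}  stable
  step 4. node 3  ⊔preds={}  new={}  stable
  step 5. node 4  ⊔preds={}  new={0,1,2}  old={}  +wl: 0
  step 6. node 5  ⊔preds={0,1}  new={1}  old={}  +wl: 3,4
  step 7. node 6  ⊔preds={}  new={0,1,2}  old={0,1}  +wl: 5
  step 8. node 0  ⊔preds={0,1,2}  new={0,1,2}  old={0,1}  +wl: 
  step 9. node 3  ⊔preds={1}  new={1}  old={}  +wl: 2
  step 10. node 4  ⊔preds={1}  new={0,1,2}  stable
  step 11. node 5  ⊔preds={0,1,2}  new={1}  stable
  step 12. node 2  ⊔preds={1}  new={1}  stable

Least fixpoint reached:
  node 0: {0,1,2}
  node 1: {0}
  node 2: {1}
  node 3: {1}
  node 4: {0,1,2}
  node 5: {1}
  node 6: {0,1,2}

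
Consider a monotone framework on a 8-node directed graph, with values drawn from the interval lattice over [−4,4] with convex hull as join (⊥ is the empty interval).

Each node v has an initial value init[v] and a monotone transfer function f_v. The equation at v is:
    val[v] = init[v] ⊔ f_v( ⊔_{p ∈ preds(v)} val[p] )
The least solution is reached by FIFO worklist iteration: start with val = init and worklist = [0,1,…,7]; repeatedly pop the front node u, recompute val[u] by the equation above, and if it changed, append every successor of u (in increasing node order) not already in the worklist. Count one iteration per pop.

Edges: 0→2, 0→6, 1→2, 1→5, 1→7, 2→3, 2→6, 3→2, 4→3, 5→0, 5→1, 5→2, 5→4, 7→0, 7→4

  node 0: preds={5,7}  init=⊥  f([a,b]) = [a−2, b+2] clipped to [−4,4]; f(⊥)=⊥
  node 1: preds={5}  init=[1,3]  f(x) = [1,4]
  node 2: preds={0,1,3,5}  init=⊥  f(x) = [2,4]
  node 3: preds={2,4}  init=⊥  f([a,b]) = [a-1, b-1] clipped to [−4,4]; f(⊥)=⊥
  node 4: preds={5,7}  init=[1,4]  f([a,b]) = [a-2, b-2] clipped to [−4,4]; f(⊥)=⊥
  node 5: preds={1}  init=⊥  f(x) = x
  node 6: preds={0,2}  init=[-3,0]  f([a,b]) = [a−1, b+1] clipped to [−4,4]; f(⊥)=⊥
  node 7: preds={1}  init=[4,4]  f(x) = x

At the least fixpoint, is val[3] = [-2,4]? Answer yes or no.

Trace (16 dequeues):
  [1] u=0 | in [4,4] | out [2,4] | prev ⊥ | push {}
  [2] u=1 | in ⊥ | out [1,4] | prev [1,3] | push {}
  [3] u=2 | in [1,4] | out [2,4] | prev ⊥ | push {}
  [4] u=3 | in [1,4] | out [0,3] | prev ⊥ | push {2}
  [5] u=4 | in [4,4] | out [1,4] | ==
  [6] u=5 | in [1,4] | out [1,4] | prev ⊥ | push {0,1,4}
  [7] u=6 | in [2,4] | out [-3,4] | prev [-3,0] | push {}
  [8] u=7 | in [1,4] | out [1,4] | prev [4,4] | push {}
  [9] u=2 | in [0,4] | out [2,4] | ==
  [10] u=0 | in [1,4] | out [-1,4] | prev [2,4] | push {2,6}
  [11] u=1 | in [1,4] | out [1,4] | ==
  [12] u=4 | in [1,4] | out [-1,4] | prev [1,4] | push {3}
  [13] u=2 | in [-1,4] | out [2,4] | ==
  [14] u=6 | in [-1,4] | out [-3,4] | ==
  [15] u=3 | in [-1,4] | out [-2,3] | prev [0,3] | push {2}
  [16] u=2 | in [-2,4] | out [2,4] | ==

Converged values:
  [0] [-1,4]
  [1] [1,4]
  [2] [2,4]
  [3] [-2,3]
  [4] [-1,4]
  [5] [1,4]
  [6] [-3,4]
  [7] [1,4]

no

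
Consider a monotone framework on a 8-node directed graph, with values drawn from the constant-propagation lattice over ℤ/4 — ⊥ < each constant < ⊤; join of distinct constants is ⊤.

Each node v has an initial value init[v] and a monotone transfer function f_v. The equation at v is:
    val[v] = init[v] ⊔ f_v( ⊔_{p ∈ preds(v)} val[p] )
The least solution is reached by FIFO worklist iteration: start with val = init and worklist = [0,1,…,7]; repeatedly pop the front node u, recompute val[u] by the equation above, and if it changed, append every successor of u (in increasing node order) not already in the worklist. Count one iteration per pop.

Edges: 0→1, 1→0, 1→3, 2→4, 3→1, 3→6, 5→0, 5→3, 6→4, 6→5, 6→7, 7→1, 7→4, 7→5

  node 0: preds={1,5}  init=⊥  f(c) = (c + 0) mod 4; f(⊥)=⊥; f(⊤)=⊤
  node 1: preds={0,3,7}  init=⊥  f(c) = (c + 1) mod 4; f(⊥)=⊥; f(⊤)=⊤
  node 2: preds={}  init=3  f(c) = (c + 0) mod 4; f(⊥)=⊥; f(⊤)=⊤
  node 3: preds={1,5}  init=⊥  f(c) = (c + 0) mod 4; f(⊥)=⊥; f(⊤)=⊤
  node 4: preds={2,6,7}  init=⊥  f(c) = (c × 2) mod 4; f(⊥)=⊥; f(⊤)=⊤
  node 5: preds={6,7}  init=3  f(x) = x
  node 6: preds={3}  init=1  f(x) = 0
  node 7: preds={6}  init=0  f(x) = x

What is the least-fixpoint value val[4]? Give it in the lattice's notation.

⊤

Iteration log — 13 steps:
  step 1. node 0  ⊔preds=3  new=3  old=⊥  +wl: 
  step 2. node 1  ⊔preds=⊤  new=⊤  old=⊥  +wl: 0
  step 3. node 2  ⊔preds=⊥  new=3  stable
  step 4. node 3  ⊔preds=⊤  new=⊤  old=⊥  +wl: 1
  step 5. node 4  ⊔preds=⊤  new=⊤  old=⊥  +wl: 
  step 6. node 5  ⊔preds=⊤  new=⊤  old=3  +wl: 3
  step 7. node 6  ⊔preds=⊤  new=⊤  old=1  +wl: 4,5
  step 8. node 7  ⊔preds=⊤  new=⊤  old=0  +wl: 
  step 9. node 0  ⊔preds=⊤  new=⊤  old=3  +wl: 
  step 10. node 1  ⊔preds=⊤  new=⊤  stable
  step 11. node 3  ⊔preds=⊤  new=⊤  stable
  step 12. node 4  ⊔preds=⊤  new=⊤  stable
  step 13. node 5  ⊔preds=⊤  new=⊤  stable

Least fixpoint reached:
  node 0: ⊤
  node 1: ⊤
  node 2: 3
  node 3: ⊤
  node 4: ⊤
  node 5: ⊤
  node 6: ⊤
  node 7: ⊤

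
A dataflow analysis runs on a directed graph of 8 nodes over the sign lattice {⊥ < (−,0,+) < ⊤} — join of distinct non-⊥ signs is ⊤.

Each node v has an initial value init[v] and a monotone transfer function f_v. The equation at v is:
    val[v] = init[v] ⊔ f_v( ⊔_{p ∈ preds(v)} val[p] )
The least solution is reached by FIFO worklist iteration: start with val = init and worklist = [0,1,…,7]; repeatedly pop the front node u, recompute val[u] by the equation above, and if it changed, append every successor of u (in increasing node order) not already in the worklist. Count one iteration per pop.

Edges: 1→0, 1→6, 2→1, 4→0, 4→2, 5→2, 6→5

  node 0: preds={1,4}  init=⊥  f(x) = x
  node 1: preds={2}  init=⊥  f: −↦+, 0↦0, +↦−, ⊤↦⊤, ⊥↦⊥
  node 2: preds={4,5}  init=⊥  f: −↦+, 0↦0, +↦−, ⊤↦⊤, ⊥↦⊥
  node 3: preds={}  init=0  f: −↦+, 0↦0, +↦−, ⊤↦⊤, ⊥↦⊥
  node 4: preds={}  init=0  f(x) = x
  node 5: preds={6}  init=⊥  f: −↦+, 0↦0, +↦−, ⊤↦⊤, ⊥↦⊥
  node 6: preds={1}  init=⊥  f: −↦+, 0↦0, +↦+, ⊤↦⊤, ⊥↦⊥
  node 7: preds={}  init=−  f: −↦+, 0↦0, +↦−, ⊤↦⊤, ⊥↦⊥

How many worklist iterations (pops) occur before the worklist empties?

Iteration log — 13 steps:
  step 1. node 0  ⊔preds=0  new=0  old=⊥  +wl: 
  step 2. node 1  ⊔preds=⊥  new=⊥  stable
  step 3. node 2  ⊔preds=0  new=0  old=⊥  +wl: 1
  step 4. node 3  ⊔preds=⊥  new=0  stable
  step 5. node 4  ⊔preds=⊥  new=0  stable
  step 6. node 5  ⊔preds=⊥  new=⊥  stable
  step 7. node 6  ⊔preds=⊥  new=⊥  stable
  step 8. node 7  ⊔preds=⊥  new=−  stable
  step 9. node 1  ⊔preds=0  new=0  old=⊥  +wl: 0,6
  step 10. node 0  ⊔preds=0  new=0  stable
  step 11. node 6  ⊔preds=0  new=0  old=⊥  +wl: 5
  step 12. node 5  ⊔preds=0  new=0  old=⊥  +wl: 2
  step 13. node 2  ⊔preds=0  new=0  stable

Least fixpoint reached:
  node 0: 0
  node 1: 0
  node 2: 0
  node 3: 0
  node 4: 0
  node 5: 0
  node 6: 0
  node 7: −

13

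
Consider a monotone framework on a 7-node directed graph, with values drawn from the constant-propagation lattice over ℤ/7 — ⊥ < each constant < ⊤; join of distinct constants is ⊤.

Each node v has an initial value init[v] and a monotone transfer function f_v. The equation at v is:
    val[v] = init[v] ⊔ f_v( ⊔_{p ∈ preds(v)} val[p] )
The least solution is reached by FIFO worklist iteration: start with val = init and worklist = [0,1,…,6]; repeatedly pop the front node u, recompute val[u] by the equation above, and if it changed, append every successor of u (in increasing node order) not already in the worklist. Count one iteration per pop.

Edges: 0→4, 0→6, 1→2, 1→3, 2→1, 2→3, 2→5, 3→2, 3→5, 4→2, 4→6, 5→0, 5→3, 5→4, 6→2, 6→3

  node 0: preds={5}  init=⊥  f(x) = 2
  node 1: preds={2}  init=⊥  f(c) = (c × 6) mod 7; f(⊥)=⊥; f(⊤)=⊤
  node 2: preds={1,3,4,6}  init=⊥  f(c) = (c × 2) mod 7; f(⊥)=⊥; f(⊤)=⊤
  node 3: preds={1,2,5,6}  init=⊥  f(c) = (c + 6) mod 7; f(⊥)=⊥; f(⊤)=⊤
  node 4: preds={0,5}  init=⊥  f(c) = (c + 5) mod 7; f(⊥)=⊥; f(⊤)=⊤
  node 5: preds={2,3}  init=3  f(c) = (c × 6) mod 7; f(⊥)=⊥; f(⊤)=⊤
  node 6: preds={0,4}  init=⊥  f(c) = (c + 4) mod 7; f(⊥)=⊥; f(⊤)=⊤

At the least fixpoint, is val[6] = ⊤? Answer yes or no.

yes

Iteration log — 15 steps:
  step 1. node 0  ⊔preds=3  new=2  old=⊥  +wl: 
  step 2. node 1  ⊔preds=⊥  new=⊥  stable
  step 3. node 2  ⊔preds=⊥  new=⊥  stable
  step 4. node 3  ⊔preds=3  new=2  old=⊥  +wl: 2
  step 5. node 4  ⊔preds=⊤  new=⊤  old=⊥  +wl: 
  step 6. node 5  ⊔preds=2  new=⊤  old=3  +wl: 0,3,4
  step 7. node 6  ⊔preds=⊤  new=⊤  old=⊥  +wl: 
  step 8. node 2  ⊔preds=⊤  new=⊤  old=⊥  +wl: 1,5
  step 9. node 0  ⊔preds=⊤  new=2  stable
  step 10. node 3  ⊔preds=⊤  new=⊤  old=2  +wl: 2
  step 11. node 4  ⊔preds=⊤  new=⊤  stable
  step 12. node 1  ⊔preds=⊤  new=⊤  old=⊥  +wl: 3
  step 13. node 5  ⊔preds=⊤  new=⊤  stable
  step 14. node 2  ⊔preds=⊤  new=⊤  stable
  step 15. node 3  ⊔preds=⊤  new=⊤  stable

Least fixpoint reached:
  node 0: 2
  node 1: ⊤
  node 2: ⊤
  node 3: ⊤
  node 4: ⊤
  node 5: ⊤
  node 6: ⊤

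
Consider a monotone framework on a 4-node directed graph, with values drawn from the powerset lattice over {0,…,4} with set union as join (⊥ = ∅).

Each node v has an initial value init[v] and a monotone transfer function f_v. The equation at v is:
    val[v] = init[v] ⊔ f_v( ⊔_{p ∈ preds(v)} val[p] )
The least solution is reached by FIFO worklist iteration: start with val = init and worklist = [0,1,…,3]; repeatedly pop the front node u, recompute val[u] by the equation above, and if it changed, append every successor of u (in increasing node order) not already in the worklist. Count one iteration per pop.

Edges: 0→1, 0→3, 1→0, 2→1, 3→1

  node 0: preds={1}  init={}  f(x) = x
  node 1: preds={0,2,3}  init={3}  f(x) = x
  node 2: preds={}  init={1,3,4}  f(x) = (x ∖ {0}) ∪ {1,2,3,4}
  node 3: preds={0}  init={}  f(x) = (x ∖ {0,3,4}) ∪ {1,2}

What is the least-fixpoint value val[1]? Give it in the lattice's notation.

Worklist (10 pops):
  #1 pop 0: in={3} → {3} (was {}); enqueue []
  #2 pop 1: in={1,3,4} → {1,3,4} (was {3}); enqueue [0]
  #3 pop 2: in={} → {1,2,3,4} (was {1,3,4}); enqueue [1]
  #4 pop 3: in={3} → {1,2} (was {}); enqueue []
  #5 pop 0: in={1,3,4} → {1,3,4} (was {3}); enqueue [3]
  #6 pop 1: in={1,2,3,4} → {1,2,3,4} (was {1,3,4}); enqueue [0]
  #7 pop 3: in={1,3,4} → {1,2} (no change)
  #8 pop 0: in={1,2,3,4} → {1,2,3,4} (was {1,3,4}); enqueue [1,3]
  #9 pop 1: in={1,2,3,4} → {1,2,3,4} (no change)
  #10 pop 3: in={1,2,3,4} → {1,2} (no change)

Fixpoint:
  val[0] = {1,2,3,4}
  val[1] = {1,2,3,4}
  val[2] = {1,2,3,4}
  val[3] = {1,2}

{1,2,3,4}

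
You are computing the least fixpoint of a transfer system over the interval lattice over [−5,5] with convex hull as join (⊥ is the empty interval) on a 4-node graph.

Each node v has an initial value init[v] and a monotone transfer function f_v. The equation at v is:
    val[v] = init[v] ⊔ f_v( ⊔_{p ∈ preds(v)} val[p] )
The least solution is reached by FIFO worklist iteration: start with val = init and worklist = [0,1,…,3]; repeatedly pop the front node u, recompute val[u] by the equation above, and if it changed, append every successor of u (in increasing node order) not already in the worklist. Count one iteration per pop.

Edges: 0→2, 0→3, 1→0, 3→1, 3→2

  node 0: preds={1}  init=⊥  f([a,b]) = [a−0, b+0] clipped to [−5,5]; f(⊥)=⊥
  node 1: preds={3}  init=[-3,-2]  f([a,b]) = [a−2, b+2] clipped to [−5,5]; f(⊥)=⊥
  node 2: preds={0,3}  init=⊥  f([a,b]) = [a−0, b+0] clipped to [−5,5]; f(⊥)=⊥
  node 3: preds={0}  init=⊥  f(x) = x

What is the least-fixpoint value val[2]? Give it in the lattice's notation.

Iteration log — 26 steps:
  step 1. node 0  ⊔preds=[-3,-2]  new=[-3,-2]  old=⊥  +wl: 
  step 2. node 1  ⊔preds=⊥  new=[-3,-2]  stable
  step 3. node 2  ⊔preds=[-3,-2]  new=[-3,-2]  old=⊥  +wl: 
  step 4. node 3  ⊔preds=[-3,-2]  new=[-3,-2]  old=⊥  +wl: 1,2
  step 5. node 1  ⊔preds=[-3,-2]  new=[-5,0]  old=[-3,-2]  +wl: 0
  step 6. node 2  ⊔preds=[-3,-2]  new=[-3,-2]  stable
  step 7. node 0  ⊔preds=[-5,0]  new=[-5,0]  old=[-3,-2]  +wl: 2,3
  step 8. node 2  ⊔preds=[-5,0]  new=[-5,0]  old=[-3,-2]  +wl: 
  step 9. node 3  ⊔preds=[-5,0]  new=[-5,0]  old=[-3,-2]  +wl: 1,2
  step 10. node 1  ⊔preds=[-5,0]  new=[-5,2]  old=[-5,0]  +wl: 0
  step 11. node 2  ⊔preds=[-5,0]  new=[-5,0]  stable
  step 12. node 0  ⊔preds=[-5,2]  new=[-5,2]  old=[-5,0]  +wl: 2,3
  step 13. node 2  ⊔preds=[-5,2]  new=[-5,2]  old=[-5,0]  +wl: 
  step 14. node 3  ⊔preds=[-5,2]  new=[-5,2]  old=[-5,0]  +wl: 1,2
  step 15. node 1  ⊔preds=[-5,2]  new=[-5,4]  old=[-5,2]  +wl: 0
  step 16. node 2  ⊔preds=[-5,2]  new=[-5,2]  stable
  step 17. node 0  ⊔preds=[-5,4]  new=[-5,4]  old=[-5,2]  +wl: 2,3
  step 18. node 2  ⊔preds=[-5,4]  new=[-5,4]  old=[-5,2]  +wl: 
  step 19. node 3  ⊔preds=[-5,4]  new=[-5,4]  old=[-5,2]  +wl: 1,2
  step 20. node 1  ⊔preds=[-5,4]  new=[-5,5]  old=[-5,4]  +wl: 0
  step 21. node 2  ⊔preds=[-5,4]  new=[-5,4]  stable
  step 22. node 0  ⊔preds=[-5,5]  new=[-5,5]  old=[-5,4]  +wl: 2,3
  step 23. node 2  ⊔preds=[-5,5]  new=[-5,5]  old=[-5,4]  +wl: 
  step 24. node 3  ⊔preds=[-5,5]  new=[-5,5]  old=[-5,4]  +wl: 1,2
  step 25. node 1  ⊔preds=[-5,5]  new=[-5,5]  stable
  step 26. node 2  ⊔preds=[-5,5]  new=[-5,5]  stable

Least fixpoint reached:
  node 0: [-5,5]
  node 1: [-5,5]
  node 2: [-5,5]
  node 3: [-5,5]

[-5,5]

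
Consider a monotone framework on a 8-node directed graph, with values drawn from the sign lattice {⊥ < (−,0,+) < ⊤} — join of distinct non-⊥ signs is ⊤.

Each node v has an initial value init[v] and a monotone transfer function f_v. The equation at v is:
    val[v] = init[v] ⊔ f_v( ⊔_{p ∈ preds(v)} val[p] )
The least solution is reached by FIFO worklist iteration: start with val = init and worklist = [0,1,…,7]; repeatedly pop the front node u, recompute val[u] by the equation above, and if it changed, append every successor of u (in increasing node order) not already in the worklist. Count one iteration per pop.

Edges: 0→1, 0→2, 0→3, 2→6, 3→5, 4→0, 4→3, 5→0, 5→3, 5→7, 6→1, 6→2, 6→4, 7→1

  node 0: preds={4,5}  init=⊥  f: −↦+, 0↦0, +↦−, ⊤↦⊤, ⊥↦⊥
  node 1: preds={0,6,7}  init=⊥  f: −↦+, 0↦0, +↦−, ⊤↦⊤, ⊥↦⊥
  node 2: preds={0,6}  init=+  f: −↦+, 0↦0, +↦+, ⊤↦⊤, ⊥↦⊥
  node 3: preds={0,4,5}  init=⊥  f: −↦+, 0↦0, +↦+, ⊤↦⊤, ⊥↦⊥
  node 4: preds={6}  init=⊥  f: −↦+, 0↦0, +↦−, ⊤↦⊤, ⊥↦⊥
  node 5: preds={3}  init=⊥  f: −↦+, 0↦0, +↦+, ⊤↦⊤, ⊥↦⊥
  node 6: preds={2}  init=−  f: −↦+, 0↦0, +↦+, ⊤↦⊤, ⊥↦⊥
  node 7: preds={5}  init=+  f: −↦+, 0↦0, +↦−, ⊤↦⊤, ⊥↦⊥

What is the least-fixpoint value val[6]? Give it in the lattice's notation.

Trace (20 dequeues):
  [1] u=0 | in ⊥ | out ⊥ | ==
  [2] u=1 | in ⊤ | out ⊤ | prev ⊥ | push {}
  [3] u=2 | in − | out + | ==
  [4] u=3 | in ⊥ | out ⊥ | ==
  [5] u=4 | in − | out + | prev ⊥ | push {0,3}
  [6] u=5 | in ⊥ | out ⊥ | ==
  [7] u=6 | in + | out ⊤ | prev − | push {1,2,4}
  [8] u=7 | in ⊥ | out + | ==
  [9] u=0 | in + | out − | prev ⊥ | push {}
  [10] u=3 | in ⊤ | out ⊤ | prev ⊥ | push {5}
  [11] u=1 | in ⊤ | out ⊤ | ==
  [12] u=2 | in ⊤ | out ⊤ | prev + | push {6}
  [13] u=4 | in ⊤ | out ⊤ | prev + | push {0,3}
  [14] u=5 | in ⊤ | out ⊤ | prev ⊥ | push {7}
  [15] u=6 | in ⊤ | out ⊤ | ==
  [16] u=0 | in ⊤ | out ⊤ | prev − | push {1,2}
  [17] u=3 | in ⊤ | out ⊤ | ==
  [18] u=7 | in ⊤ | out ⊤ | prev + | push {}
  [19] u=1 | in ⊤ | out ⊤ | ==
  [20] u=2 | in ⊤ | out ⊤ | ==

Converged values:
  [0] ⊤
  [1] ⊤
  [2] ⊤
  [3] ⊤
  [4] ⊤
  [5] ⊤
  [6] ⊤
  [7] ⊤

⊤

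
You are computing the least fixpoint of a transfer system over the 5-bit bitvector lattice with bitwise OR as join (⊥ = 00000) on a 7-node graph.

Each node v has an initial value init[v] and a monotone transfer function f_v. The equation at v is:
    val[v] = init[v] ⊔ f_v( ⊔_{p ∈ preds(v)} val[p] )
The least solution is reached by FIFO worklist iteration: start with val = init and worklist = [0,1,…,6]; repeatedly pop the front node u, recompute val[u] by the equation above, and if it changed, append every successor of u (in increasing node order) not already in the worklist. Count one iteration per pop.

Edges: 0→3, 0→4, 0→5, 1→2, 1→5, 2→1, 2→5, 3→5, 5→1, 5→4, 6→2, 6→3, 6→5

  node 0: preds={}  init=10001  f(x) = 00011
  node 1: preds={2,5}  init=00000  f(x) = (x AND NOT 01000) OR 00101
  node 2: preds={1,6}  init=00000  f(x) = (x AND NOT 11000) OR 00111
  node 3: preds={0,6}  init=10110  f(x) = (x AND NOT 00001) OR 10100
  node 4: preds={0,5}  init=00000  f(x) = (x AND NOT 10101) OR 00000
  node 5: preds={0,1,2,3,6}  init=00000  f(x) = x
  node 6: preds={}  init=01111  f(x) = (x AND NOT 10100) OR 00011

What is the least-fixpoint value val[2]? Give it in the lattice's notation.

Worklist (11 pops):
  #1 pop 0: in=00000 → 10011 (was 10001); enqueue []
  #2 pop 1: in=00000 → 00101 (was 00000); enqueue []
  #3 pop 2: in=01111 → 00111 (was 00000); enqueue [1]
  #4 pop 3: in=11111 → 11110 (was 10110); enqueue []
  #5 pop 4: in=10011 → 00010 (was 00000); enqueue []
  #6 pop 5: in=11111 → 11111 (was 00000); enqueue [4]
  #7 pop 6: in=00000 → 01111 (no change)
  #8 pop 1: in=11111 → 10111 (was 00101); enqueue [2,5]
  #9 pop 4: in=11111 → 01010 (was 00010); enqueue []
  #10 pop 2: in=11111 → 00111 (no change)
  #11 pop 5: in=11111 → 11111 (no change)

Fixpoint:
  val[0] = 10011
  val[1] = 10111
  val[2] = 00111
  val[3] = 11110
  val[4] = 01010
  val[5] = 11111
  val[6] = 01111

00111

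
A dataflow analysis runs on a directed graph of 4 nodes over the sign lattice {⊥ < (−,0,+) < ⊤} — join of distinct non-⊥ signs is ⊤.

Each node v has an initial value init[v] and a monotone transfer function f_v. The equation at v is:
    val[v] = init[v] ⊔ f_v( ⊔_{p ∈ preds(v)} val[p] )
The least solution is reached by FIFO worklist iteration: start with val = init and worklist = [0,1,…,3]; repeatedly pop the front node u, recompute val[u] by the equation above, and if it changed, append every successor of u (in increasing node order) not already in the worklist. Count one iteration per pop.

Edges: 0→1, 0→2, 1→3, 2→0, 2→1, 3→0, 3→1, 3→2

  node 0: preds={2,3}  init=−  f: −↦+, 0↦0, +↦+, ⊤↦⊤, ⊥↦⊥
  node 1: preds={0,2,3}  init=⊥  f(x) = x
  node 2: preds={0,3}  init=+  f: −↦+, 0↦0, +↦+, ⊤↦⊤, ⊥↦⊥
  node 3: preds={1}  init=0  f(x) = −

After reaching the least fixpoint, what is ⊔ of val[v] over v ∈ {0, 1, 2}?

⊤

Trace (7 dequeues):
  [1] u=0 | in ⊤ | out ⊤ | prev − | push {}
  [2] u=1 | in ⊤ | out ⊤ | prev ⊥ | push {}
  [3] u=2 | in ⊤ | out ⊤ | prev + | push {0,1}
  [4] u=3 | in ⊤ | out ⊤ | prev 0 | push {2}
  [5] u=0 | in ⊤ | out ⊤ | ==
  [6] u=1 | in ⊤ | out ⊤ | ==
  [7] u=2 | in ⊤ | out ⊤ | ==

Converged values:
  [0] ⊤
  [1] ⊤
  [2] ⊤
  [3] ⊤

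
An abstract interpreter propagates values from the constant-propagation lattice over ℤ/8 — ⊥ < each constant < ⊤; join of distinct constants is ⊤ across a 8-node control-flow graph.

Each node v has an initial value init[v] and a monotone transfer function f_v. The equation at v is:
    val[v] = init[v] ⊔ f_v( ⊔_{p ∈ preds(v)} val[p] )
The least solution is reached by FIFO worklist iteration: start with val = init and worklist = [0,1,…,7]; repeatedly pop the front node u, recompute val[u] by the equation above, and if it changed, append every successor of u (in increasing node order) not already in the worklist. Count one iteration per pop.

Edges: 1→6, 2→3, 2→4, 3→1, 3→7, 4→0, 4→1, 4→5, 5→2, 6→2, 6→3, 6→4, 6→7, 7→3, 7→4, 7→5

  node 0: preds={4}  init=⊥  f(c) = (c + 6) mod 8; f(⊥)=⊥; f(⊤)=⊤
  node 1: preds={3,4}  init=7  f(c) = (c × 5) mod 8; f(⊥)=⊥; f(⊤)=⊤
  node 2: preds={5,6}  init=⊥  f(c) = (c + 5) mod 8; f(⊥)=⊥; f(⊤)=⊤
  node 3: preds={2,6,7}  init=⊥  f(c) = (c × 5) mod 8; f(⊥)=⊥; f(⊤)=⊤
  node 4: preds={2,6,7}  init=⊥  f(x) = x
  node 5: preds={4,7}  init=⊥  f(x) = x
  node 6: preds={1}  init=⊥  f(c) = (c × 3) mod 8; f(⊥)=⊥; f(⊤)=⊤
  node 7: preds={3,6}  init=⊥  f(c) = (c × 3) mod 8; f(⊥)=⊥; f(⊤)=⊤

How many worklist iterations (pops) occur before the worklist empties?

22

Worklist (22 pops):
  #1 pop 0: in=⊥ → ⊥ (no change)
  #2 pop 1: in=⊥ → 7 (no change)
  #3 pop 2: in=⊥ → ⊥ (no change)
  #4 pop 3: in=⊥ → ⊥ (no change)
  #5 pop 4: in=⊥ → ⊥ (no change)
  #6 pop 5: in=⊥ → ⊥ (no change)
  #7 pop 6: in=7 → 5 (was ⊥); enqueue [2,3,4]
  #8 pop 7: in=5 → 7 (was ⊥); enqueue [5]
  #9 pop 2: in=5 → 2 (was ⊥); enqueue []
  #10 pop 3: in=⊤ → ⊤ (was ⊥); enqueue [1,7]
  #11 pop 4: in=⊤ → ⊤ (was ⊥); enqueue [0]
  #12 pop 5: in=⊤ → ⊤ (was ⊥); enqueue [2]
  #13 pop 1: in=⊤ → ⊤ (was 7); enqueue [6]
  #14 pop 7: in=⊤ → ⊤ (was 7); enqueue [3,4,5]
  #15 pop 0: in=⊤ → ⊤ (was ⊥); enqueue []
  #16 pop 2: in=⊤ → ⊤ (was 2); enqueue []
  #17 pop 6: in=⊤ → ⊤ (was 5); enqueue [2,7]
  #18 pop 3: in=⊤ → ⊤ (no change)
  #19 pop 4: in=⊤ → ⊤ (no change)
  #20 pop 5: in=⊤ → ⊤ (no change)
  #21 pop 2: in=⊤ → ⊤ (no change)
  #22 pop 7: in=⊤ → ⊤ (no change)

Fixpoint:
  val[0] = ⊤
  val[1] = ⊤
  val[2] = ⊤
  val[3] = ⊤
  val[4] = ⊤
  val[5] = ⊤
  val[6] = ⊤
  val[7] = ⊤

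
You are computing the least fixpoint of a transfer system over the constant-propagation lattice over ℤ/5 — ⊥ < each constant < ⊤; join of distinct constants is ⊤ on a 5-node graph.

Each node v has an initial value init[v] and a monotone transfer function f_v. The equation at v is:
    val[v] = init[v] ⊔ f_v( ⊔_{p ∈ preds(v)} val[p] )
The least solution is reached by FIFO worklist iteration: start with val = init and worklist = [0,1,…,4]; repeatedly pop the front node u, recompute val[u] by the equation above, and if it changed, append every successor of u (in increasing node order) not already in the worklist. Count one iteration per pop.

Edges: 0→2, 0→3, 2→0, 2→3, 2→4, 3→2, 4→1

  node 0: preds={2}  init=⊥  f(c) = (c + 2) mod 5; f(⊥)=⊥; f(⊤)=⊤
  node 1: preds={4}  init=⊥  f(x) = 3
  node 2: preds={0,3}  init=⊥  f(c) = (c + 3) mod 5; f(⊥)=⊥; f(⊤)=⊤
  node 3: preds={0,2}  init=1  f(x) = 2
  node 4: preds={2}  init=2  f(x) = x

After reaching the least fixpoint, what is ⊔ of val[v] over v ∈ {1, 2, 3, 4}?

Trace (13 dequeues):
  [1] u=0 | in ⊥ | out ⊥ | ==
  [2] u=1 | in 2 | out 3 | prev ⊥ | push {}
  [3] u=2 | in 1 | out 4 | prev ⊥ | push {0}
  [4] u=3 | in 4 | out ⊤ | prev 1 | push {2}
  [5] u=4 | in 4 | out ⊤ | prev 2 | push {1}
  [6] u=0 | in 4 | out 1 | prev ⊥ | push {3}
  [7] u=2 | in ⊤ | out ⊤ | prev 4 | push {0,4}
  [8] u=1 | in ⊤ | out 3 | ==
  [9] u=3 | in ⊤ | out ⊤ | ==
  [10] u=0 | in ⊤ | out ⊤ | prev 1 | push {2,3}
  [11] u=4 | in ⊤ | out ⊤ | ==
  [12] u=2 | in ⊤ | out ⊤ | ==
  [13] u=3 | in ⊤ | out ⊤ | ==

Converged values:
  [0] ⊤
  [1] 3
  [2] ⊤
  [3] ⊤
  [4] ⊤

⊤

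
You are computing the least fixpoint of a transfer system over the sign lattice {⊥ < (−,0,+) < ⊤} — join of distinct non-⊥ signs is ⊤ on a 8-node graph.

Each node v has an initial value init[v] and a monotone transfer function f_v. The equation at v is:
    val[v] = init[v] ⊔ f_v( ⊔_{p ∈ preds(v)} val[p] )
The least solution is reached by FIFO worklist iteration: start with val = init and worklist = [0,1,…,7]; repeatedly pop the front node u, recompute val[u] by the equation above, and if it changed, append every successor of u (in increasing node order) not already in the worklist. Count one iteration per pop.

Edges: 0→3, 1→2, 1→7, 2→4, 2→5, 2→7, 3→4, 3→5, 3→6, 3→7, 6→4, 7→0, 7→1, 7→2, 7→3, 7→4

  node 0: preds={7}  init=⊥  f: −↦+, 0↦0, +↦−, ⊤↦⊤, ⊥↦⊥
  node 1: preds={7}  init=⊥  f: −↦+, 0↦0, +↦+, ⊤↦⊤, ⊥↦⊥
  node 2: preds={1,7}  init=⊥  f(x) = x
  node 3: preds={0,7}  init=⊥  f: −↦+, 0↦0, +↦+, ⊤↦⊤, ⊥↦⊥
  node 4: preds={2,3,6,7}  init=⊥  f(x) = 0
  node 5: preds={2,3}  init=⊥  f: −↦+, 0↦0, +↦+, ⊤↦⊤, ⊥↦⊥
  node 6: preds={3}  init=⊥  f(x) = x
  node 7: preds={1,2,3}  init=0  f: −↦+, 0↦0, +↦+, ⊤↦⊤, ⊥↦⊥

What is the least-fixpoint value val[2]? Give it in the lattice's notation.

0

Iteration log — 9 steps:
  step 1. node 0  ⊔preds=0  new=0  old=⊥  +wl: 
  step 2. node 1  ⊔preds=0  new=0  old=⊥  +wl: 
  step 3. node 2  ⊔preds=0  new=0  old=⊥  +wl: 
  step 4. node 3  ⊔preds=0  new=0  old=⊥  +wl: 
  step 5. node 4  ⊔preds=0  new=0  old=⊥  +wl: 
  step 6. node 5  ⊔preds=0  new=0  old=⊥  +wl: 
  step 7. node 6  ⊔preds=0  new=0  old=⊥  +wl: 4
  step 8. node 7  ⊔preds=0  new=0  stable
  step 9. node 4  ⊔preds=0  new=0  stable

Least fixpoint reached:
  node 0: 0
  node 1: 0
  node 2: 0
  node 3: 0
  node 4: 0
  node 5: 0
  node 6: 0
  node 7: 0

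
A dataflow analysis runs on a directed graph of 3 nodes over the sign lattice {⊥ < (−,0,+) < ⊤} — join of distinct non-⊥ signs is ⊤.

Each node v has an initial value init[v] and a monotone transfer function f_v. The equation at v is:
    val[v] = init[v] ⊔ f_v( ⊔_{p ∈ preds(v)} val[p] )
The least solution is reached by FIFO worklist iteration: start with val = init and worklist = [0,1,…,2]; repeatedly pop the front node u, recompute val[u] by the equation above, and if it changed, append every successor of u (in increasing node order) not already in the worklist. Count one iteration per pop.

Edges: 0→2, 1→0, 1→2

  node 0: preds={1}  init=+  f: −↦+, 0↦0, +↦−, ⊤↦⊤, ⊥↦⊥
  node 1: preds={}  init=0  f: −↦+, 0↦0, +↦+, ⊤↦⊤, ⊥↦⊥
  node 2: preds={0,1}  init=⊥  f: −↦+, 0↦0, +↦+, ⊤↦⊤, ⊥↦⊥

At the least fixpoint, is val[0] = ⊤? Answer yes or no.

yes

Iteration log — 3 steps:
  step 1. node 0  ⊔preds=0  new=⊤  old=+  +wl: 
  step 2. node 1  ⊔preds=⊥  new=0  stable
  step 3. node 2  ⊔preds=⊤  new=⊤  old=⊥  +wl: 

Least fixpoint reached:
  node 0: ⊤
  node 1: 0
  node 2: ⊤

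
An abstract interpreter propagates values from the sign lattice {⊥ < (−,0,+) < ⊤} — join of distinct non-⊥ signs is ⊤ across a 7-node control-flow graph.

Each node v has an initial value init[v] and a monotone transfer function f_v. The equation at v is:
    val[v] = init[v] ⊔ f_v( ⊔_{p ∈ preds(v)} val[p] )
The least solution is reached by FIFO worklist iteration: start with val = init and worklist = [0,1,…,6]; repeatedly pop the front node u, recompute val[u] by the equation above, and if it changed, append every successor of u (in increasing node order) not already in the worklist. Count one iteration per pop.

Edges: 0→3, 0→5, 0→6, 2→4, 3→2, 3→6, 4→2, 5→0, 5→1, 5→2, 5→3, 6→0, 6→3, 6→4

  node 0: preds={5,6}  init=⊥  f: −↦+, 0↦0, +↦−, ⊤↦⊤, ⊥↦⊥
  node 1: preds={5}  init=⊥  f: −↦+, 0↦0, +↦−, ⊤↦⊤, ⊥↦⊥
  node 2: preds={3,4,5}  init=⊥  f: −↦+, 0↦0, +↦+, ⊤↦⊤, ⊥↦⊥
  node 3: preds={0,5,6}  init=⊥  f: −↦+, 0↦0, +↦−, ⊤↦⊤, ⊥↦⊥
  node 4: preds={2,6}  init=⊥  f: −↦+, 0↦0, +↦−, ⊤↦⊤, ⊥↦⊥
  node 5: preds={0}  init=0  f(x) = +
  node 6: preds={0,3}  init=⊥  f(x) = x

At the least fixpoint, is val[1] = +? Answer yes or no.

Iteration log — 18 steps:
  step 1. node 0  ⊔preds=0  new=0  old=⊥  +wl: 
  step 2. node 1  ⊔preds=0  new=0  old=⊥  +wl: 
  step 3. node 2  ⊔preds=0  new=0  old=⊥  +wl: 
  step 4. node 3  ⊔preds=0  new=0  old=⊥  +wl: 2
  step 5. node 4  ⊔preds=0  new=0  old=⊥  +wl: 
  step 6. node 5  ⊔preds=0  new=⊤  old=0  +wl: 0,1,3
  step 7. node 6  ⊔preds=0  new=0  old=⊥  +wl: 4
  step 8. node 2  ⊔preds=⊤  new=⊤  old=0  +wl: 
  step 9. node 0  ⊔preds=⊤  new=⊤  old=0  +wl: 5,6
  step 10. node 1  ⊔preds=⊤  new=⊤  old=0  +wl: 
  step 11. node 3  ⊔preds=⊤  new=⊤  old=0  +wl: 2
  step 12. node 4  ⊔preds=⊤  new=⊤  old=0  +wl: 
  step 13. node 5  ⊔preds=⊤  new=⊤  stable
  step 14. node 6  ⊔preds=⊤  new=⊤  old=0  +wl: 0,3,4
  step 15. node 2  ⊔preds=⊤  new=⊤  stable
  step 16. node 0  ⊔preds=⊤  new=⊤  stable
  step 17. node 3  ⊔preds=⊤  new=⊤  stable
  step 18. node 4  ⊔preds=⊤  new=⊤  stable

Least fixpoint reached:
  node 0: ⊤
  node 1: ⊤
  node 2: ⊤
  node 3: ⊤
  node 4: ⊤
  node 5: ⊤
  node 6: ⊤

no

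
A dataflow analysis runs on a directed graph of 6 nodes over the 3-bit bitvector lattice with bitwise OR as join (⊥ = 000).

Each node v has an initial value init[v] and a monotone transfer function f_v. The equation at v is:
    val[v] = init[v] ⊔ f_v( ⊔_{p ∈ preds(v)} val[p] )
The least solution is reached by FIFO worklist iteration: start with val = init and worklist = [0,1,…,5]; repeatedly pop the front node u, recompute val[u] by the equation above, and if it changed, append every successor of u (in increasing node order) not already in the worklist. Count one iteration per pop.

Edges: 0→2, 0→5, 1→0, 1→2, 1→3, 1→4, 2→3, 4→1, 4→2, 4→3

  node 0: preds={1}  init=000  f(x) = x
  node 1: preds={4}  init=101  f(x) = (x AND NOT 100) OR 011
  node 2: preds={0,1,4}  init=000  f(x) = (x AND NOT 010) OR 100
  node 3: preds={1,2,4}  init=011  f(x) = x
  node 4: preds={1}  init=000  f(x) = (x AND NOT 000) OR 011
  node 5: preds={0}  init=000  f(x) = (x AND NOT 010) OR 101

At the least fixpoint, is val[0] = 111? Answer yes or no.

Worklist (11 pops):
  #1 pop 0: in=101 → 101 (was 000); enqueue []
  #2 pop 1: in=000 → 111 (was 101); enqueue [0]
  #3 pop 2: in=111 → 101 (was 000); enqueue []
  #4 pop 3: in=111 → 111 (was 011); enqueue []
  #5 pop 4: in=111 → 111 (was 000); enqueue [1,2,3]
  #6 pop 5: in=101 → 101 (was 000); enqueue []
  #7 pop 0: in=111 → 111 (was 101); enqueue [5]
  #8 pop 1: in=111 → 111 (no change)
  #9 pop 2: in=111 → 101 (no change)
  #10 pop 3: in=111 → 111 (no change)
  #11 pop 5: in=111 → 101 (no change)

Fixpoint:
  val[0] = 111
  val[1] = 111
  val[2] = 101
  val[3] = 111
  val[4] = 111
  val[5] = 101

yes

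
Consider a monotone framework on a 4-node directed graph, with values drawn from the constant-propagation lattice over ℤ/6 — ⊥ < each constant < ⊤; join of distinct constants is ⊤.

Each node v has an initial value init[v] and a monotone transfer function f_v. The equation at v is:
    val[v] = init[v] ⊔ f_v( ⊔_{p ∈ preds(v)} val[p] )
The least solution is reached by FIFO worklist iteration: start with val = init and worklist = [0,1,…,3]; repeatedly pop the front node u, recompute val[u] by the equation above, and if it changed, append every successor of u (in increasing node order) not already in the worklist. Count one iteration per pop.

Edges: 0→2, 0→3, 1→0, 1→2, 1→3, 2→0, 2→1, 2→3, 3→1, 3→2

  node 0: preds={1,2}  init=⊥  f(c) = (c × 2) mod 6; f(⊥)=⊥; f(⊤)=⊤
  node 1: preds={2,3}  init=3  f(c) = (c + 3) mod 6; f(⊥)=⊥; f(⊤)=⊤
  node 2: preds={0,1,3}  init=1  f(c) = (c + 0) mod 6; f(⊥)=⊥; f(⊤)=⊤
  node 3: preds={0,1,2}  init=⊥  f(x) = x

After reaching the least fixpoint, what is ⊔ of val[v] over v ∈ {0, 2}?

Trace (7 dequeues):
  [1] u=0 | in ⊤ | out ⊤ | prev ⊥ | push {}
  [2] u=1 | in 1 | out ⊤ | prev 3 | push {0}
  [3] u=2 | in ⊤ | out ⊤ | prev 1 | push {1}
  [4] u=3 | in ⊤ | out ⊤ | prev ⊥ | push {2}
  [5] u=0 | in ⊤ | out ⊤ | ==
  [6] u=1 | in ⊤ | out ⊤ | ==
  [7] u=2 | in ⊤ | out ⊤ | ==

Converged values:
  [0] ⊤
  [1] ⊤
  [2] ⊤
  [3] ⊤

⊤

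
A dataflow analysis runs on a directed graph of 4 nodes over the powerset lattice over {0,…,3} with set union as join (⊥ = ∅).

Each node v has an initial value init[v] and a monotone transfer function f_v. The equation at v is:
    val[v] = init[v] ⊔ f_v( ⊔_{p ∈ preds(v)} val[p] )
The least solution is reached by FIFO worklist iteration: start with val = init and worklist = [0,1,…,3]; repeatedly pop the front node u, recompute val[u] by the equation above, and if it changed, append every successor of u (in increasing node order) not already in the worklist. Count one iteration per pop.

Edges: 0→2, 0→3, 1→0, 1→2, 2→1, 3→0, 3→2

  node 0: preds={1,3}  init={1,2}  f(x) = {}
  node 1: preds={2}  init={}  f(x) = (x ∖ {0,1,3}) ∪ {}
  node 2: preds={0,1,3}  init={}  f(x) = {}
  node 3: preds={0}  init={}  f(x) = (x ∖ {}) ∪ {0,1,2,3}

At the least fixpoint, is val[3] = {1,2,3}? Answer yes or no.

Trace (6 dequeues):
  [1] u=0 | in {} | out {1,2} | ==
  [2] u=1 | in {} | out {} | ==
  [3] u=2 | in {1,2} | out {} | ==
  [4] u=3 | in {1,2} | out {0,1,2,3} | prev {} | push {0,2}
  [5] u=0 | in {0,1,2,3} | out {1,2} | ==
  [6] u=2 | in {0,1,2,3} | out {} | ==

Converged values:
  [0] {1,2}
  [1] {}
  [2] {}
  [3] {0,1,2,3}

no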